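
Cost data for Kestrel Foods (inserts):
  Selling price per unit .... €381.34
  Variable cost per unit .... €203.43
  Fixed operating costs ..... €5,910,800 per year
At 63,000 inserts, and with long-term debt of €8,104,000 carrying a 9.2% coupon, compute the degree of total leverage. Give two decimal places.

2.46

Total contribution margin = 63,000 × €177.91 = €11,208,330.00.
Subtracting fixed costs: EBIT = €11,208,330.00 − €5,910,800 = €5,297,530.00. Interest = €745,568.00.
DOL = €11,208,330.00 ÷ €5,297,530.00 = 2.1158; DFL = €5,297,530.00 ÷ €4,551,962.00 = 1.1638.
DCL = DOL × DFL = 2.1158 × 1.1638 = 2.4624.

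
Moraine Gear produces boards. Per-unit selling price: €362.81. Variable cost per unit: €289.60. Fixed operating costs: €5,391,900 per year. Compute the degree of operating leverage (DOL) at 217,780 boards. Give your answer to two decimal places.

1.51

Total contribution margin = 217,780 × €73.21 = €15,943,673.80.
Operating income = contribution − fixed costs = €15,943,673.80 − €5,391,900 = €10,551,773.80.
DOL = contribution ÷ EBIT = €15,943,673.80 ÷ €10,551,773.80 = 1.5110.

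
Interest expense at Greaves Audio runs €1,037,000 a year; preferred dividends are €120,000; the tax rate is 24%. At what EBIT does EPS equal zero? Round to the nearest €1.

€1,194,895

Grossing the preferred dividend up to pre-tax terms: €120,000 / (1 − 0.24) = €157,894.74.
EPS = 0 when EBIT covers interest plus the pre-tax preferred burden: €1,037,000 + €157,894.74 = €1,194,894.74.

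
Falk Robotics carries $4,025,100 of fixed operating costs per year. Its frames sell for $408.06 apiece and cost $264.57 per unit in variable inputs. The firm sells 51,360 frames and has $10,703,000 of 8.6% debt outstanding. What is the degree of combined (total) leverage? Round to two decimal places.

3.04

Contribution at this volume is 51,360 × $143.49 = $7,369,646.40.
EBIT = $7,369,646.40 − $4,025,100 = $3,344,546.40. Interest = $920,458.00, so EBIT − I = $2,424,088.40.
DCL = contribution ÷ (EBIT − I) = $7,369,646.40 ÷ $2,424,088.40 = 3.0402.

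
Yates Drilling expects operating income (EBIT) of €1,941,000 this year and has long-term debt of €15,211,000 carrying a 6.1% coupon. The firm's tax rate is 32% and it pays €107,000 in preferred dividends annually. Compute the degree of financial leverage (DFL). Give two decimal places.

Annual interest charges come to €927,871.00.
Preferred dividends grossed up pre-tax: €107,000 / (1 − 0.32) = €157,352.94.
DFL = EBIT ÷ [EBIT − I − D_p/(1−t)] = €1,941,000 ÷ [€1,941,000 − €927,871.00 − €157,352.94] = €1,941,000 ÷ €855,776.06 = 2.2681.

2.27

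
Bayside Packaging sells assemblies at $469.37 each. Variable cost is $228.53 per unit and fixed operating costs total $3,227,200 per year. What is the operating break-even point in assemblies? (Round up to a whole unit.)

Contribution margin per unit = $469.37 − $228.53 = $240.84.
Break-even volume = fixed costs ÷ CM per unit = $3,227,200 ÷ $240.84 = 13,399.77, so 13,400 assemblies.

13,400 assemblies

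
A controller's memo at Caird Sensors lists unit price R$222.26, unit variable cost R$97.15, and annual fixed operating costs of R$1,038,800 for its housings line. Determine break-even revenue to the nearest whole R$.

CM per unit = R$222.26 − R$97.15 = R$125.11; CM ratio = R$125.11 / R$222.26 = 0.5629.
Break-even sales = FC ÷ CM ratio = R$1,038,800 × R$222.26 / R$125.11 = R$1,845,446.

R$1,845,446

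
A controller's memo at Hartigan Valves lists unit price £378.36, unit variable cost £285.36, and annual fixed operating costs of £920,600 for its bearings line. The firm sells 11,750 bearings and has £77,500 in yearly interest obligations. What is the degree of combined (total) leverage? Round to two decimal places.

At 11,750 units, contribution = 11,750 × £93.00 = £1,092,750.00.
Operating income = contribution − fixed costs = £1,092,750.00 − £920,600 = £172,150.00. Interest = £77,500.00, so EBIT − I = £94,650.00.
Degree of total leverage = total CM / (EBIT − interest) = £1,092,750.00 / £94,650.00 = 11.5452.

11.55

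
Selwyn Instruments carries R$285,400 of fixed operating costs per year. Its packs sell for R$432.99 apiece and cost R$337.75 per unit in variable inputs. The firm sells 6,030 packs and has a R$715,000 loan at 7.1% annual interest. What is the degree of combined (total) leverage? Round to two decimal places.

2.41

Total contribution margin = 6,030 × R$95.24 = R$574,297.20.
Subtracting fixed costs: EBIT = R$574,297.20 − R$285,400 = R$288,897.20. Interest = R$50,765.00, so EBIT − I = R$238,132.20.
DCL = contribution ÷ (EBIT − I) = R$574,297.20 ÷ R$238,132.20 = 2.4117.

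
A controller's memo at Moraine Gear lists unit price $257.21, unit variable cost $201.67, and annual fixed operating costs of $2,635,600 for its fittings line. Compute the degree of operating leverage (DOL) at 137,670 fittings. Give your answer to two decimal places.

1.53

Contribution at this volume is 137,670 × $55.54 = $7,646,191.80.
EBIT = $7,646,191.80 − $2,635,600 = $5,010,591.80.
DOL = contribution ÷ EBIT = $7,646,191.80 ÷ $5,010,591.80 = 1.5260.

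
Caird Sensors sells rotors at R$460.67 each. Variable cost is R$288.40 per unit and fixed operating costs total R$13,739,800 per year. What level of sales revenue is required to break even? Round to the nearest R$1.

R$36,741,822

Contribution margin per unit = R$460.67 − R$288.40 = R$172.27, a CM ratio of R$172.27 ÷ R$460.67 = 0.3740.
Break-even revenue = fixed costs × price ÷ CM = R$13,739,800 × R$460.67 ÷ R$172.27 = R$36,741,822.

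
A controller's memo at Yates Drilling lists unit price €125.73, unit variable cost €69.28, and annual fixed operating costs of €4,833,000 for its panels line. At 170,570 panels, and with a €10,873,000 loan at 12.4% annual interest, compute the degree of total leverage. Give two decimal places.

2.79

At 170,570 units, contribution = 170,570 × €56.45 = €9,628,676.50.
EBIT = €9,628,676.50 − €4,833,000 = €4,795,676.50. Interest = €1,348,252.00.
DOL = €9,628,676.50 ÷ €4,795,676.50 = 2.0078; DFL = €4,795,676.50 ÷ €3,447,424.50 = 1.3911.
Combined leverage = 2.0078 × 1.3911 = 2.7931.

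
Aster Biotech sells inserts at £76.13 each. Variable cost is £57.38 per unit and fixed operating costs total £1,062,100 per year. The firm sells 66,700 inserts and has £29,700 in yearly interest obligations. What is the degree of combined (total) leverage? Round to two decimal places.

7.87

At 66,700 units, contribution = 66,700 × £18.75 = £1,250,625.00.
Subtracting fixed costs: EBIT = £1,250,625.00 − £1,062,100 = £188,525.00. Interest = £29,700.00, so EBIT − I = £158,825.00.
Degree of total leverage = total CM / (EBIT − interest) = £1,250,625.00 / £158,825.00 = 7.8742.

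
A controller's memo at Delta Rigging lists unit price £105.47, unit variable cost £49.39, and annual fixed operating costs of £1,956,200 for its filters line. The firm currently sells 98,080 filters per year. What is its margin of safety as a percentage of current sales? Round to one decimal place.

Contribution margin per unit = £105.47 − £49.39 = £56.08. Break-even units = £1,956,200 ÷ £56.08 = 34,882.31; break-even revenue = 34,882.31 × £105.47 = £3,679,037.34.
Actual sales revenue = 98,080 × £105.47 = £10,344,497.60.
Margin of safety = (£10,344,497.60 − £3,679,037.34) ÷ £10,344,497.60 = 64.4%.

64.4%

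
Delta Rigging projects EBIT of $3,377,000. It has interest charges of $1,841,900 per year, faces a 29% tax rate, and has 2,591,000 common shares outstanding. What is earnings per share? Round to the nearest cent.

Pre-tax income = $3,377,000 − $1,841,900.00 = $1,535,100.00.
Net income = $1,535,100.00 × (1 − 0.29) = $1,089,921.00.
Per share: $1,089,921.00 / 2,591,000 shares = $0.42.

$0.42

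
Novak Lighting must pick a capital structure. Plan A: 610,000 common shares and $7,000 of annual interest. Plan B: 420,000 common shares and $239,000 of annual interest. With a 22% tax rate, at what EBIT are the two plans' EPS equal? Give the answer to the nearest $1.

$751,842

Set EPS_A = EPS_B: (EBIT − $7,000)(1 − 0.22) ÷ 610,000 = (EBIT − $239,000)(1 − 0.22) ÷ 420,000.
The (1 − t) factor cancels: (EBIT − 7,000) × 420,000 = (EBIT − 239,000) × 610,000.
Solving, EBIT = (239,000·610,000 − 7,000·420,000) / (610,000 − 420,000) = 142,850,000,000 / 190,000 = 751,842.11.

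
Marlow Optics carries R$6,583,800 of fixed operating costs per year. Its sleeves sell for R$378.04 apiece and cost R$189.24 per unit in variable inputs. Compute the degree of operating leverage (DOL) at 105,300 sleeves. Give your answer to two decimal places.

At 105,300 units, contribution = 105,300 × R$188.80 = R$19,880,640.00.
Subtracting fixed costs: EBIT = R$19,880,640.00 − R$6,583,800 = R$13,296,840.00.
DOL = contribution ÷ EBIT = R$19,880,640.00 ÷ R$13,296,840.00 = 1.4951.

1.50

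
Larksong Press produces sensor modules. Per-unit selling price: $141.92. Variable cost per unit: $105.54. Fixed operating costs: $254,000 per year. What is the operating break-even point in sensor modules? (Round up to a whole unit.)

6,982 sensor modules

Each unit contributes $141.92 − $105.54 = $36.38.
Units to break even: $254,000 ÷ $36.38 = 6,981.86, rounded up to 6,982.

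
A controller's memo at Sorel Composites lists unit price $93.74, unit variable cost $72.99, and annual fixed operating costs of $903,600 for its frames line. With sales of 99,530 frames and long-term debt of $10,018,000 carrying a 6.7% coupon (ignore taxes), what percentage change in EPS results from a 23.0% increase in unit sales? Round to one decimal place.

Contribution at this volume is 99,530 × $20.75 = $2,065,247.50.
Subtracting fixed costs: EBIT = $2,065,247.50 − $903,600 = $1,161,647.50.
After interest of $671,206.00, pre-tax earnings = $490,441.50.
DCL = total CM / (EBIT − I) = $2,065,247.50 / $490,441.50 = 4.2110.
EPS therefore changes by 4.2110 × (+23.0%) = +96.9%.

+96.9%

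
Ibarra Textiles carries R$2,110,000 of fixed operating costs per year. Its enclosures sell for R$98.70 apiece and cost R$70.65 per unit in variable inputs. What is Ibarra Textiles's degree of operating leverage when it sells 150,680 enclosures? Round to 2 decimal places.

2.00

Total contribution margin = 150,680 × R$28.05 = R$4,226,574.00.
EBIT = R$4,226,574.00 − R$2,110,000 = R$2,116,574.00.
So DOL = total CM / EBIT = R$4,226,574.00 / R$2,116,574.00 = 1.9969.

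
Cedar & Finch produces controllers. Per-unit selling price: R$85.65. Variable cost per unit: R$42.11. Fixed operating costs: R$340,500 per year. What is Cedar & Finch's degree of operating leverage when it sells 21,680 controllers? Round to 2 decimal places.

Total contribution margin = 21,680 × R$43.54 = R$943,947.20.
Operating income = contribution − fixed costs = R$943,947.20 − R$340,500 = R$603,447.20.
Degree of operating leverage = R$943,947.20 / R$603,447.20 = 1.5643.

1.56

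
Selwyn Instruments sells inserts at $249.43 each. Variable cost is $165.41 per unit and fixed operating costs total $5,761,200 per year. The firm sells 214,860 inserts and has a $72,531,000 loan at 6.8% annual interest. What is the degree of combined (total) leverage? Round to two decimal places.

Contribution at this volume is 214,860 × $84.02 = $18,052,537.20.
EBIT = $18,052,537.20 − $5,761,200 = $12,291,337.20. Interest = $4,932,108.00.
DOL = $18,052,537.20 ÷ $12,291,337.20 = 1.4687; DFL = $12,291,337.20 ÷ $7,359,229.20 = 1.6702.
Combined leverage = 1.4687 × 1.6702 = 2.4530.

2.45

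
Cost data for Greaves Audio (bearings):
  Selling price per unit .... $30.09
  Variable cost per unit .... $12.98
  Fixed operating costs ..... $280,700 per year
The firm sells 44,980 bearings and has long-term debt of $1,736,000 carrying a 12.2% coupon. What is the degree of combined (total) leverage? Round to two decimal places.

Total contribution margin = 44,980 × $17.11 = $769,607.80.
Operating income = contribution − fixed costs = $769,607.80 − $280,700 = $488,907.80. Interest = $211,792.00.
DOL = $769,607.80 ÷ $488,907.80 = 1.5741; DFL = $488,907.80 ÷ $277,115.80 = 1.7643.
DCL = DOL × DFL = 1.5741 × 1.7643 = 2.7772.

2.78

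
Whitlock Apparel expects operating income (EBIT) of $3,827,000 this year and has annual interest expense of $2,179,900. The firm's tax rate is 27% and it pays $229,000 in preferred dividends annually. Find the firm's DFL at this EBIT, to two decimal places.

Interest = $2,179,900.00.
Preferred dividends grossed up pre-tax: $229,000 / (1 − 0.27) = $313,698.63.
DFL = EBIT ÷ [EBIT − I − D_p/(1−t)] = $3,827,000 ÷ [$3,827,000 − $2,179,900.00 − $313,698.63] = $3,827,000 ÷ $1,333,401.37 = 2.8701.

2.87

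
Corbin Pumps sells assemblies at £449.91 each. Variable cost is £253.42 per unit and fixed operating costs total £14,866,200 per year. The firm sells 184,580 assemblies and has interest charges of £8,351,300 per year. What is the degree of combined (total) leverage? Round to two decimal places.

2.78

Total contribution margin = 184,580 × £196.49 = £36,268,124.20.
Subtracting fixed costs: EBIT = £36,268,124.20 − £14,866,200 = £21,401,924.20. Interest = £8,351,300.00, so EBIT − I = £13,050,624.20.
DCL = contribution ÷ (EBIT − I) = £36,268,124.20 ÷ £13,050,624.20 = 2.7790.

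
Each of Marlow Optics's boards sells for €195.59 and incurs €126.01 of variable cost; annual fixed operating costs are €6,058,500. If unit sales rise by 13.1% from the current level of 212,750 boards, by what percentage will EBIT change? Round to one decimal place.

+22.2%

At 212,750 units, contribution = 212,750 × €69.58 = €14,803,145.00.
EBIT = €14,803,145.00 − €6,058,500 = €8,744,645.00.
DOL = contribution ÷ EBIT = €14,803,145.00 ÷ €8,744,645.00 = 1.6928.
So EBIT moves 1.6928 × (+13.1%) = +22.2%.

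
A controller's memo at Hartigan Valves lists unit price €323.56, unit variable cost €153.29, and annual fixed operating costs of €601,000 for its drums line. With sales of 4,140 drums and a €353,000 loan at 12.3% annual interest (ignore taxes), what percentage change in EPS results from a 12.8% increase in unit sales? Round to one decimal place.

+149.1%

Total contribution margin = 4,140 × €170.27 = €704,917.80.
Operating income = contribution − fixed costs = €704,917.80 − €601,000 = €103,917.80.
Interest = €43,419.00, so EBIT − I = €60,498.80.
Degree of combined leverage = contribution ÷ (EBIT − I) = €704,917.80 ÷ €60,498.80 = 11.6518.
%ΔEPS = DCL × %ΔSales = 11.6518 × +12.8% = +149.1%.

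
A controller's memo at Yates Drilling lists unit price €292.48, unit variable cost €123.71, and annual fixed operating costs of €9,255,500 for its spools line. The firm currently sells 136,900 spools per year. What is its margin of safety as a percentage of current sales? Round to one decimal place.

Unit CM = price − variable cost = €292.48 − €123.71 = €168.77. Break-even units = €9,255,500 ÷ €168.77 = 54,840.91; break-even revenue = 54,840.91 × €292.48 = €16,039,868.70.
Actual sales revenue = 136,900 × €292.48 = €40,040,512.00.
Margin of safety = (€40,040,512.00 − €16,039,868.70) ÷ €40,040,512.00 = 59.9%.

59.9%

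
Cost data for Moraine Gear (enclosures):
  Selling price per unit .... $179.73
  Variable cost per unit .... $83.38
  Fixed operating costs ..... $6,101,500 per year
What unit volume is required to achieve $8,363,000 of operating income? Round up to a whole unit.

Contribution margin per unit = $179.73 − $83.38 = $96.35.
Need Q such that Q × $96.35 − $6,101,500 = $8,363,000, i.e. Q = $14,464,500 / $96.35 = 150,124.55 → 150,125.

150,125 enclosures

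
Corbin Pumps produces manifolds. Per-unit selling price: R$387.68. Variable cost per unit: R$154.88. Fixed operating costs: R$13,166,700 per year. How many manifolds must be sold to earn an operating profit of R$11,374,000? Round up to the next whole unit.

Each unit contributes R$387.68 − R$154.88 = R$232.80.
Required volume = (fixed costs + target profit) ÷ CM = (R$13,166,700 + R$11,374,000) ÷ R$232.80 = 105,415.38, so 105,416 manifolds.

105,416 manifolds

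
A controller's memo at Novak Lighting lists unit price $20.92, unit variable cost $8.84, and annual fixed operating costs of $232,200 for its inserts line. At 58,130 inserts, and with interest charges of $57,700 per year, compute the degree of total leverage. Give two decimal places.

Contribution at this volume is 58,130 × $12.08 = $702,210.40.
Operating income = contribution − fixed costs = $702,210.40 − $232,200 = $470,010.40. Interest = $57,700.00, so EBIT − I = $412,310.40.
DCL = contribution ÷ (EBIT − I) = $702,210.40 ÷ $412,310.40 = 1.7031.

1.70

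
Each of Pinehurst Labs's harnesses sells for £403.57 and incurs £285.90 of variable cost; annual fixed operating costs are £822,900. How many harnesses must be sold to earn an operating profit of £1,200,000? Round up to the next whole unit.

Each unit contributes £403.57 − £285.90 = £117.67.
Required volume = (fixed costs + target profit) ÷ CM = (£822,900 + £1,200,000) ÷ £117.67 = 17,191.30, so 17,192 harnesses.

17,192 harnesses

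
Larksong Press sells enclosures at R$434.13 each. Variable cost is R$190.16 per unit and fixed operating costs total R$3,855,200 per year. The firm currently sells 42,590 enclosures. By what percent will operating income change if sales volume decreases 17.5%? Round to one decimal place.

-27.8%

At 42,590 units, contribution = 42,590 × R$243.97 = R$10,390,682.30.
Subtracting fixed costs: EBIT = R$10,390,682.30 − R$3,855,200 = R$6,535,482.30.
So DOL = total CM / EBIT = R$10,390,682.30 / R$6,535,482.30 = 1.5899.
So EBIT moves 1.5899 × (-17.5%) = -27.8%.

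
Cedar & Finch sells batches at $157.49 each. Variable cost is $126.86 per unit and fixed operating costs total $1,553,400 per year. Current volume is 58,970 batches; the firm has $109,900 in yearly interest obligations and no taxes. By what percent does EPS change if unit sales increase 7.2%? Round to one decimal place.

+91.0%

At 58,970 units, contribution = 58,970 × $30.63 = $1,806,251.10.
Subtracting fixed costs: EBIT = $1,806,251.10 − $1,553,400 = $252,851.10.
Interest = $109,900.00, so EBIT − I = $142,951.10.
DCL = total CM / (EBIT − I) = $1,806,251.10 / $142,951.10 = 12.6354.
EPS therefore changes by 12.6354 × (+7.2%) = +91.0%.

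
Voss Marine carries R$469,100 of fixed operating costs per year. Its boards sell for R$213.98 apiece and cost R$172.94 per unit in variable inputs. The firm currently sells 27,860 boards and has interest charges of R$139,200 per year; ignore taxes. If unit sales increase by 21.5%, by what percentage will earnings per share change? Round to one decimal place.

At 27,860 units, contribution = 27,860 × R$41.04 = R$1,143,374.40.
Operating income = contribution − fixed costs = R$1,143,374.40 − R$469,100 = R$674,274.40.
After interest of R$139,200.00, pre-tax earnings = R$535,074.40.
DCL = total CM / (EBIT − I) = R$1,143,374.40 / R$535,074.40 = 2.1369.
%ΔEPS = DCL × %ΔSales = 2.1369 × +21.5% = +45.9%.

+45.9%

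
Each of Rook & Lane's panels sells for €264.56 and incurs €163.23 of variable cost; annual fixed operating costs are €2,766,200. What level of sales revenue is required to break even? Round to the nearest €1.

Contribution margin per unit = €264.56 − €163.23 = €101.33, a CM ratio of €101.33 ÷ €264.56 = 0.3830.
Break-even revenue = fixed costs × price ÷ CM = €2,766,200 × €264.56 ÷ €101.33 = €7,222,203.

€7,222,203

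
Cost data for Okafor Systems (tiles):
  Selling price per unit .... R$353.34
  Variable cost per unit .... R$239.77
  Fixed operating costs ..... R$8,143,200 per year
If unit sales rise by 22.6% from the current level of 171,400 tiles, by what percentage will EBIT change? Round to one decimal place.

+38.9%

At 171,400 units, contribution = 171,400 × R$113.57 = R$19,465,898.00.
Operating income = contribution − fixed costs = R$19,465,898.00 − R$8,143,200 = R$11,322,698.00.
Degree of operating leverage = R$19,465,898.00 / R$11,322,698.00 = 1.7192.
Operating income changes by 1.7192 × +22.6% = +38.9%.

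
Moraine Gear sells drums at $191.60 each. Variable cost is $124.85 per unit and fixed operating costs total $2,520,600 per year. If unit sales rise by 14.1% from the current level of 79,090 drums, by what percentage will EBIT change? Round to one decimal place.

At 79,090 units, contribution = 79,090 × $66.75 = $5,279,257.50.
Subtracting fixed costs: EBIT = $5,279,257.50 − $2,520,600 = $2,758,657.50.
So DOL = total CM / EBIT = $5,279,257.50 / $2,758,657.50 = 1.9137.
So EBIT moves 1.9137 × (+14.1%) = +27.0%.

+27.0%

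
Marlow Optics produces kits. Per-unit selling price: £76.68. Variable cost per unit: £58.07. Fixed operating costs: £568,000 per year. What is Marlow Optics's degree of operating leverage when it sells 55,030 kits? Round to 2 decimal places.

At 55,030 units, contribution = 55,030 × £18.61 = £1,024,108.30.
Operating income = contribution − fixed costs = £1,024,108.30 − £568,000 = £456,108.30.
DOL = contribution ÷ EBIT = £1,024,108.30 ÷ £456,108.30 = 2.2453.

2.25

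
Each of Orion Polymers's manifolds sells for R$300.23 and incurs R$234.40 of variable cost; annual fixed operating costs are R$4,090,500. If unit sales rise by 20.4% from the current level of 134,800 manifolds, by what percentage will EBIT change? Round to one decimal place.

+37.8%

At 134,800 units, contribution = 134,800 × R$65.83 = R$8,873,884.00.
Subtracting fixed costs: EBIT = R$8,873,884.00 − R$4,090,500 = R$4,783,384.00.
Degree of operating leverage = R$8,873,884.00 / R$4,783,384.00 = 1.8551.
Operating income changes by 1.8551 × +20.4% = +37.8%.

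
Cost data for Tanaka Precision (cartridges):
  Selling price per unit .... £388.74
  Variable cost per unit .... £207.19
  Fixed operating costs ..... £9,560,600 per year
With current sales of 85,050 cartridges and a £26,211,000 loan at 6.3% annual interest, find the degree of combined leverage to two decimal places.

At 85,050 units, contribution = 85,050 × £181.55 = £15,440,827.50.
Operating income = contribution − fixed costs = £15,440,827.50 − £9,560,600 = £5,880,227.50. Interest = £1,651,293.00.
DOL = £15,440,827.50 ÷ £5,880,227.50 = 2.6259; DFL = £5,880,227.50 ÷ £4,228,934.50 = 1.3905.
DCL = DOL × DFL = 2.6259 × 1.3905 = 3.6513.

3.65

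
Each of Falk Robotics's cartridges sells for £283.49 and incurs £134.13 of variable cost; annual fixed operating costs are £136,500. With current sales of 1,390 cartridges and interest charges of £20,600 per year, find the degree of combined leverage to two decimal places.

4.11

Contribution at this volume is 1,390 × £149.36 = £207,610.40.
Subtracting fixed costs: EBIT = £207,610.40 − £136,500 = £71,110.40. Interest = £20,600.00, so EBIT − I = £50,510.40.
DCL = contribution ÷ (EBIT − I) = £207,610.40 ÷ £50,510.40 = 4.1103.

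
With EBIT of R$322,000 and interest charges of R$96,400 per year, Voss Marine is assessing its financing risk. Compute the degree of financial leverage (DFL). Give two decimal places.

1.43

Annual interest charges come to R$96,400.00.
DFL = EBIT ÷ (EBIT − I) = R$322,000 ÷ (R$322,000 − R$96,400.00) = R$322,000 ÷ R$225,600.00 = 1.4273.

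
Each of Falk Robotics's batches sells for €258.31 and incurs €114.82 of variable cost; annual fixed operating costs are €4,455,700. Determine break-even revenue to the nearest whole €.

Contribution margin per unit = €258.31 − €114.82 = €143.49, a CM ratio of €143.49 ÷ €258.31 = 0.5555.
Break-even revenue = fixed costs × price ÷ CM = €4,455,700 × €258.31 ÷ €143.49 = €8,021,129.

€8,021,129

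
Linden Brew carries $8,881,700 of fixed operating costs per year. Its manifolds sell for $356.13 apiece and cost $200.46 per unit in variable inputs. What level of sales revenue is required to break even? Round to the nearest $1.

$20,318,879

CM per unit = $356.13 − $200.46 = $155.67; CM ratio = $155.67 / $356.13 = 0.4371.
Break-even revenue = fixed costs × price ÷ CM = $8,881,700 × $356.13 ÷ $155.67 = $20,318,879.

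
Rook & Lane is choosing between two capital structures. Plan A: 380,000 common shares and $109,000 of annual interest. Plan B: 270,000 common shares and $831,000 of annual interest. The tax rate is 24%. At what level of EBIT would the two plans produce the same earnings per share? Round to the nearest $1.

$2,603,182

Set EPS_A = EPS_B: (EBIT − $109,000)(1 − 0.24) ÷ 380,000 = (EBIT − $831,000)(1 − 0.24) ÷ 270,000.
Cancelling (1 − t) and cross-multiplying: 270,000·(EBIT − 109,000) = 380,000·(EBIT − 831,000).
EBIT × (380,000 − 270,000) = 831,000 × 380,000 − 109,000 × 270,000 = 286,350,000,000, so EBIT = 286,350,000,000 ÷ 110,000 = 2,603,181.82.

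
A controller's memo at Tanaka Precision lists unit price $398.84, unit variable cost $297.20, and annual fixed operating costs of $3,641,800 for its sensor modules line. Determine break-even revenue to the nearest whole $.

Contribution margin per unit = $398.84 − $297.20 = $101.64, a CM ratio of $101.64 ÷ $398.84 = 0.2548.
Break-even revenue = fixed costs × price ÷ CM = $3,641,800 × $398.84 ÷ $101.64 = $14,290,589.

$14,290,589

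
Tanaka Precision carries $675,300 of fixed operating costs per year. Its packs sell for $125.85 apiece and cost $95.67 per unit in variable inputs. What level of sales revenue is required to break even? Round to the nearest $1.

$2,815,988

CM per unit = $125.85 − $95.67 = $30.18; CM ratio = $30.18 / $125.85 = 0.2398.
Break-even sales = FC ÷ CM ratio = $675,300 × $125.85 / $30.18 = $2,815,988.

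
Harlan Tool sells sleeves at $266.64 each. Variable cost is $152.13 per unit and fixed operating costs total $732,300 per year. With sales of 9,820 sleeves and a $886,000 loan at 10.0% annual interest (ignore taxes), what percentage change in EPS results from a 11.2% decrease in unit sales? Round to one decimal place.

Total contribution margin = 9,820 × $114.51 = $1,124,488.20.
Operating income = contribution − fixed costs = $1,124,488.20 − $732,300 = $392,188.20.
Interest = $88,600.00, so EBIT − I = $303,588.20.
DCL = total CM / (EBIT − I) = $1,124,488.20 / $303,588.20 = 3.7040.
EPS therefore changes by 3.7040 × (-11.2%) = -41.5%.

-41.5%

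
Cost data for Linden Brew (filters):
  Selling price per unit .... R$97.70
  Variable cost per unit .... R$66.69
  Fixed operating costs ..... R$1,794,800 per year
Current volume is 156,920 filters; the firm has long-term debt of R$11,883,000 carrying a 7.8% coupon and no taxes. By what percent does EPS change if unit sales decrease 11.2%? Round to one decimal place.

-25.4%

At 156,920 units, contribution = 156,920 × R$31.01 = R$4,866,089.20.
EBIT = R$4,866,089.20 − R$1,794,800 = R$3,071,289.20.
Interest = R$926,874.00, so EBIT − I = R$2,144,415.20.
Degree of combined leverage = contribution ÷ (EBIT − I) = R$4,866,089.20 ÷ R$2,144,415.20 = 2.2692.
EPS therefore changes by 2.2692 × (-11.2%) = -25.4%.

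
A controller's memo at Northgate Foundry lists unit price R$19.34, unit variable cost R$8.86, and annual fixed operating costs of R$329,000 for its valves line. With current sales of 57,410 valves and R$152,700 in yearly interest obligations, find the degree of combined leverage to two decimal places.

Total contribution margin = 57,410 × R$10.48 = R$601,656.80.
Subtracting fixed costs: EBIT = R$601,656.80 − R$329,000 = R$272,656.80. Interest = R$152,700.00, so EBIT − I = R$119,956.80.
Degree of total leverage = total CM / (EBIT − interest) = R$601,656.80 / R$119,956.80 = 5.0156.

5.02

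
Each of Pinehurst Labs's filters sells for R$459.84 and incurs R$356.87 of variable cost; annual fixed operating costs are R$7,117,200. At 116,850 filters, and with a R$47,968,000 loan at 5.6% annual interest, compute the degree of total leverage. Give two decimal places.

5.40

At 116,850 units, contribution = 116,850 × R$102.97 = R$12,032,044.50.
EBIT = R$12,032,044.50 − R$7,117,200 = R$4,914,844.50. Interest = R$2,686,208.00, so EBIT − I = R$2,228,636.50.
DCL = contribution ÷ (EBIT − I) = R$12,032,044.50 ÷ R$2,228,636.50 = 5.3988.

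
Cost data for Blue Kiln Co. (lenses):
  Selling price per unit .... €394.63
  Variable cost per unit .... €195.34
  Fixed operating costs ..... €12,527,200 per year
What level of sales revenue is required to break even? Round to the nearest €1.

€24,806,106

CM per unit = €394.63 − €195.34 = €199.29; CM ratio = €199.29 / €394.63 = 0.5050.
Break-even revenue = fixed costs × price ÷ CM = €12,527,200 × €394.63 ÷ €199.29 = €24,806,106.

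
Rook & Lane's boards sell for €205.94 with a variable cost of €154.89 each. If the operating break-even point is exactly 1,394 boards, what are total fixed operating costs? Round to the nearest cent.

Each unit contributes €205.94 − €154.89 = €51.05.
Since BE = FC / CM, FC = 1,394 × €51.05 = €71,163.70.

€71,163.70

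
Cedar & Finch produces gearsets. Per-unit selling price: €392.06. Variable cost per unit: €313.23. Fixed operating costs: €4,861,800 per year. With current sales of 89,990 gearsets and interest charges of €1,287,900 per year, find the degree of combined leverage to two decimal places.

7.51

At 89,990 units, contribution = 89,990 × €78.83 = €7,093,911.70.
EBIT = €7,093,911.70 − €4,861,800 = €2,232,111.70. Interest = €1,287,900.00.
DOL = €7,093,911.70 ÷ €2,232,111.70 = 3.1781; DFL = €2,232,111.70 ÷ €944,211.70 = 2.3640.
Combined leverage = 3.1781 × 2.3640 = 7.5130.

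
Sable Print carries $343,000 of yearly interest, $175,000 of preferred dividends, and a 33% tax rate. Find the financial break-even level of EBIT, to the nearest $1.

Grossing the preferred dividend up to pre-tax terms: $175,000 / (1 − 0.33) = $261,194.03.
EPS = 0 when EBIT covers interest plus the pre-tax preferred burden: $343,000 + $261,194.03 = $604,194.03.

$604,194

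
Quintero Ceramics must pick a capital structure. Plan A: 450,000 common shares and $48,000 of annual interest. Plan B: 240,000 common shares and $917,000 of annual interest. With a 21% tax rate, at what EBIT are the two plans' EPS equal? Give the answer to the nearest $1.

At indifference, (EBIT − 48,000)(1 − t)/450,000 = (EBIT − 917,000)(1 − t)/240,000.
Cancelling (1 − t) and cross-multiplying: 240,000·(EBIT − 48,000) = 450,000·(EBIT − 917,000).
EBIT × (450,000 − 240,000) = 917,000 × 450,000 − 48,000 × 240,000 = 401,130,000,000, so EBIT = 401,130,000,000 ÷ 210,000 = 1,910,142.86.

$1,910,143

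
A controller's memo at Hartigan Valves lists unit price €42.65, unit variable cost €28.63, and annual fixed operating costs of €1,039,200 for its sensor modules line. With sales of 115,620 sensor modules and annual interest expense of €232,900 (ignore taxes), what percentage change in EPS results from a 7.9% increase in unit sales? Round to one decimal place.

+36.7%

Total contribution margin = 115,620 × €14.02 = €1,620,992.40.
Subtracting fixed costs: EBIT = €1,620,992.40 − €1,039,200 = €581,792.40.
Interest = €232,900.00, so EBIT − I = €348,892.40.
DCL = total CM / (EBIT − I) = €1,620,992.40 / €348,892.40 = 4.6461.
EPS therefore changes by 4.6461 × (+7.9%) = +36.7%.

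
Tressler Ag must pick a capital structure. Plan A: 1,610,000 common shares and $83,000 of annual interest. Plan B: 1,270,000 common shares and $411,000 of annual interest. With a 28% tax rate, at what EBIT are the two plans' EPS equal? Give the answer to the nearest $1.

$1,636,176

At indifference, (EBIT − 83,000)(1 − t)/1,610,000 = (EBIT − 411,000)(1 − t)/1,270,000.
The (1 − t) factor cancels: (EBIT − 83,000) × 1,270,000 = (EBIT − 411,000) × 1,610,000.
Solving, EBIT = (411,000·1,610,000 − 83,000·1,270,000) / (1,610,000 − 1,270,000) = 556,300,000,000 / 340,000 = 1,636,176.47.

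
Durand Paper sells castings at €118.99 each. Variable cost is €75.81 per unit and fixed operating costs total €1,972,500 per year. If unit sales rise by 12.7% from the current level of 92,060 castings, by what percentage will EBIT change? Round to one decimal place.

+25.2%

At 92,060 units, contribution = 92,060 × €43.18 = €3,975,150.80.
Subtracting fixed costs: EBIT = €3,975,150.80 − €1,972,500 = €2,002,650.80.
So DOL = total CM / EBIT = €3,975,150.80 / €2,002,650.80 = 1.9849.
So EBIT moves 1.9849 × (+12.7%) = +25.2%.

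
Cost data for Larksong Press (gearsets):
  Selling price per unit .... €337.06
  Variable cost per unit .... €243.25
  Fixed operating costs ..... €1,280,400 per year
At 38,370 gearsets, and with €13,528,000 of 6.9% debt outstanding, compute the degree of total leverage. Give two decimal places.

2.60

Total contribution margin = 38,370 × €93.81 = €3,599,489.70.
Operating income = contribution − fixed costs = €3,599,489.70 − €1,280,400 = €2,319,089.70. Interest = €933,432.00.
DOL = €3,599,489.70 ÷ €2,319,089.70 = 1.5521; DFL = €2,319,089.70 ÷ €1,385,657.70 = 1.6736.
Combined leverage = 1.5521 × 1.6736 = 2.5976.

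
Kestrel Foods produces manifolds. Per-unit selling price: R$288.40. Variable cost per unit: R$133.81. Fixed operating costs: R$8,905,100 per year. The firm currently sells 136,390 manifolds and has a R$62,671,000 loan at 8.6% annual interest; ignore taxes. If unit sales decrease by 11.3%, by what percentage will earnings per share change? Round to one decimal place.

At 136,390 units, contribution = 136,390 × R$154.59 = R$21,084,530.10.
EBIT = R$21,084,530.10 − R$8,905,100 = R$12,179,430.10.
After interest of R$5,389,706.00, pre-tax earnings = R$6,789,724.10.
DCL = total CM / (EBIT − I) = R$21,084,530.10 / R$6,789,724.10 = 3.1054.
EPS therefore changes by 3.1054 × (-11.3%) = -35.1%.

-35.1%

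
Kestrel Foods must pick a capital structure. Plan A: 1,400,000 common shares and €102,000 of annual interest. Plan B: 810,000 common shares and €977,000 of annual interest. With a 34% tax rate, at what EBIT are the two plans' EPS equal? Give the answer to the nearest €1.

Set EPS_A = EPS_B: (EBIT − €102,000)(1 − 0.34) ÷ 1,400,000 = (EBIT − €977,000)(1 − 0.34) ÷ 810,000.
The (1 − t) factor cancels: (EBIT − 102,000) × 810,000 = (EBIT − 977,000) × 1,400,000.
Solving, EBIT = (977,000·1,400,000 − 102,000·810,000) / (1,400,000 − 810,000) = 1,285,180,000,000 / 590,000 = 2,178,271.19.

€2,178,271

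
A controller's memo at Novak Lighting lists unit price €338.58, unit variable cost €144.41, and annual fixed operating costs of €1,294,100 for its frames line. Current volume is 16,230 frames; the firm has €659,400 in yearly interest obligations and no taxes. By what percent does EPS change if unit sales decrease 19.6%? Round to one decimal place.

Contribution at this volume is 16,230 × €194.17 = €3,151,379.10.
Subtracting fixed costs: EBIT = €3,151,379.10 − €1,294,100 = €1,857,279.10.
After interest of €659,400.00, pre-tax earnings = €1,197,879.10.
DCL = total CM / (EBIT − I) = €3,151,379.10 / €1,197,879.10 = 2.6308.
EPS therefore changes by 2.6308 × (-19.6%) = -51.6%.

-51.6%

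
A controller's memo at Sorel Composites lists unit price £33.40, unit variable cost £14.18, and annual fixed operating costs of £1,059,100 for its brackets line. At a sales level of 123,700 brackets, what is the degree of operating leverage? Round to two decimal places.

Contribution at this volume is 123,700 × £19.22 = £2,377,514.00.
EBIT = £2,377,514.00 − £1,059,100 = £1,318,414.00.
So DOL = total CM / EBIT = £2,377,514.00 / £1,318,414.00 = 1.8033.

1.80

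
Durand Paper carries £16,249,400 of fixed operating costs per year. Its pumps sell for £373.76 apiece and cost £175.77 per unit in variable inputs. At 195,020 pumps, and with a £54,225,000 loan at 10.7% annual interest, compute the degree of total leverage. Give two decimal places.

At 195,020 units, contribution = 195,020 × £197.99 = £38,612,009.80.
EBIT = £38,612,009.80 − £16,249,400 = £22,362,609.80. Interest = £5,802,075.00, so EBIT − I = £16,560,534.80.
Degree of total leverage = total CM / (EBIT − interest) = £38,612,009.80 / £16,560,534.80 = 2.3316.

2.33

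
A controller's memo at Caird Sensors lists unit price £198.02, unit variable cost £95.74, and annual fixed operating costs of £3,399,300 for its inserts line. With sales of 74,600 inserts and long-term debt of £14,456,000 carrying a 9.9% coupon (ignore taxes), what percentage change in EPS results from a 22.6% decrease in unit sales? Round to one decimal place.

Total contribution margin = 74,600 × £102.28 = £7,630,088.00.
EBIT = £7,630,088.00 − £3,399,300 = £4,230,788.00.
After interest of £1,431,144.00, pre-tax earnings = £2,799,644.00.
DCL = total CM / (EBIT − I) = £7,630,088.00 / £2,799,644.00 = 2.7254.
EPS therefore changes by 2.7254 × (-22.6%) = -61.6%.

-61.6%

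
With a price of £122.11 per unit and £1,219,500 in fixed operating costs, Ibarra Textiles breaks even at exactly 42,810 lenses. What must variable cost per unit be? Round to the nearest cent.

£93.62

Contribution per unit must be FC / Q = £1,219,500 / 42,810 = £28.4863.
Variable cost per unit = £122.11 − £28.4863 = £93.62.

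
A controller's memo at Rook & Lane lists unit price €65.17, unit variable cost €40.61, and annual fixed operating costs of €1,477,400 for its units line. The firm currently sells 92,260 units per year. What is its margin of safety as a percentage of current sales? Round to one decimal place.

Contribution margin per unit = €65.17 − €40.61 = €24.56. Break-even units = €1,477,400 ÷ €24.56 = 60,154.72; break-even revenue = 60,154.72 × €65.17 = €3,920,283.31.
Actual sales revenue = 92,260 × €65.17 = €6,012,584.20.
Margin of safety = (€6,012,584.20 − €3,920,283.31) ÷ €6,012,584.20 = 34.8%.

34.8%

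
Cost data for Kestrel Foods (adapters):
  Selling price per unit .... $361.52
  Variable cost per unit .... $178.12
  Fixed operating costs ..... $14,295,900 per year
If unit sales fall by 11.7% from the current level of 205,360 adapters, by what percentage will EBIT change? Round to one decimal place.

Contribution at this volume is 205,360 × $183.40 = $37,663,024.00.
Operating income = contribution − fixed costs = $37,663,024.00 − $14,295,900 = $23,367,124.00.
So DOL = total CM / EBIT = $37,663,024.00 / $23,367,124.00 = 1.6118.
Operating income changes by 1.6118 × -11.7% = -18.9%.

-18.9%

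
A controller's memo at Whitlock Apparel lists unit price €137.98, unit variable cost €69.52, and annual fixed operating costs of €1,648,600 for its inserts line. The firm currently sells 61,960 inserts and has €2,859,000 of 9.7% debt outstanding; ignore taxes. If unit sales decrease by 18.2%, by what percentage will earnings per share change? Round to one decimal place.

At 61,960 units, contribution = 61,960 × €68.46 = €4,241,781.60.
EBIT = €4,241,781.60 − €1,648,600 = €2,593,181.60.
After interest of €277,323.00, pre-tax earnings = €2,315,858.60.
Degree of combined leverage = contribution ÷ (EBIT − I) = €4,241,781.60 ÷ €2,315,858.60 = 1.8316.
EPS therefore changes by 1.8316 × (-18.2%) = -33.3%.

-33.3%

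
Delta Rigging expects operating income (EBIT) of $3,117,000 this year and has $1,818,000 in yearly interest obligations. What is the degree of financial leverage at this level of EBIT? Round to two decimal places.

Annual interest charges come to $1,818,000.00.
DFL = EBIT ÷ (EBIT − I) = $3,117,000 ÷ ($3,117,000 − $1,818,000.00) = $3,117,000 ÷ $1,299,000.00 = 2.3995.

2.40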